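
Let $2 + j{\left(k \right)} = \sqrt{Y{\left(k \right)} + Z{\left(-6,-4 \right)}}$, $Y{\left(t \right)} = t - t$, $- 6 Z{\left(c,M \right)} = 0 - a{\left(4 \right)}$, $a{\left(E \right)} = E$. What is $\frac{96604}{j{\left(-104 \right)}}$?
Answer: $- \frac{289812}{5} - \frac{48302 \sqrt{6}}{5} \approx -81626.0$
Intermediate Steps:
$Z{\left(c,M \right)} = \frac{2}{3}$ ($Z{\left(c,M \right)} = - \frac{0 - 4}{6} = \left(- \frac{1}{6}\right) \left(-4\right) = \frac{2}{3}$)
$Y{\left(t \right)} = 0$
$j{\left(k \right)} = -2 + \frac{\sqrt{6}}{3}$ ($j{\left(k \right)} = -2 + \sqrt{0 + \frac{2}{3}} = -2 + \sqrt{\frac{2}{3}} = -2 + \frac{\sqrt{6}}{3}$)
$\frac{96604}{j{\left(-104 \right)}} = \frac{96604}{-2 + \frac{\sqrt{6}}{3}}$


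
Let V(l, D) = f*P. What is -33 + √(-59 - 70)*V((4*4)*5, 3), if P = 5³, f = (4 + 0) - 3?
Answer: -33 + 125*I*√129 ≈ -33.0 + 1419.7*I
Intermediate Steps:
f = 1 (f = 4 - 3 = 1)
P = 125
V(l, D) = 125 (V(l, D) = 1*125 = 125)
-33 + √(-59 - 70)*V((4*4)*5, 3) = -33 + √(-59 - 70)*125 = -33 + √(-129)*125 = -33 + (I*√129)*125 = -33 + 125*I*√129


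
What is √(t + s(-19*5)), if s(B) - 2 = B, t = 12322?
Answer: √12229 ≈ 110.58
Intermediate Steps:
s(B) = 2 + B
√(t + s(-19*5)) = √(12322 + (2 - 19*5)) = √(12322 + (2 - 95)) = √(12322 - 93) = √12229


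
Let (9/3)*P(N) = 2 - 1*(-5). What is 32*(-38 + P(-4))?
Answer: -3424/3 ≈ -1141.3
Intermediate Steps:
P(N) = 7/3 (P(N) = (2 - 1*(-5))/3 = (2 + 5)/3 = (1/3)*7 = 7/3)
32*(-38 + P(-4)) = 32*(-38 + 7/3) = 32*(-107/3) = -3424/3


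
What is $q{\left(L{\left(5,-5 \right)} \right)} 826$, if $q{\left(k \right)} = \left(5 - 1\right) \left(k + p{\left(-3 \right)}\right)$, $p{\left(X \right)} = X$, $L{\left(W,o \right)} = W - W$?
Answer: $-9912$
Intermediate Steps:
$L{\left(W,o \right)} = 0$
$q{\left(k \right)} = -12 + 4 k$ ($q{\left(k \right)} = \left(5 - 1\right) \left(k - 3\right) = 4 \left(-3 + k\right) = -12 + 4 k$)
$q{\left(L{\left(5,-5 \right)} \right)} 826 = \left(-12 + 4 \cdot 0\right) 826 = \left(-12 + 0\right) 826 = \left(-12\right) 826 = -9912$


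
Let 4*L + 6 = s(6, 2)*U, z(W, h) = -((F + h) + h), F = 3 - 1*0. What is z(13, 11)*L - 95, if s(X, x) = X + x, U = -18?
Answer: 1685/2 ≈ 842.50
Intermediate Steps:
F = 3 (F = 3 + 0 = 3)
z(W, h) = -3 - 2*h (z(W, h) = -((3 + h) + h) = -(3 + 2*h) = -3 - 2*h)
L = -75/2 (L = -3/2 + ((6 + 2)*(-18))/4 = -3/2 + (8*(-18))/4 = -3/2 + (1/4)*(-144) = -3/2 - 36 = -75/2 ≈ -37.500)
z(13, 11)*L - 95 = (-3 - 2*11)*(-75/2) - 95 = (-3 - 22)*(-75/2) - 95 = -25*(-75/2) - 95 = 1875/2 - 95 = 1685/2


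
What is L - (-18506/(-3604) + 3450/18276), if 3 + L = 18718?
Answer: 25673848248/1372223 ≈ 18710.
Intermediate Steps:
L = 18715 (L = -3 + 18718 = 18715)
L - (-18506/(-3604) + 3450/18276) = 18715 - (-18506/(-3604) + 3450/18276) = 18715 - (-18506*(-1/3604) + 3450*(1/18276)) = 18715 - (9253/1802 + 575/3046) = 18715 - 1*7305197/1372223 = 18715 - 7305197/1372223 = 25673848248/1372223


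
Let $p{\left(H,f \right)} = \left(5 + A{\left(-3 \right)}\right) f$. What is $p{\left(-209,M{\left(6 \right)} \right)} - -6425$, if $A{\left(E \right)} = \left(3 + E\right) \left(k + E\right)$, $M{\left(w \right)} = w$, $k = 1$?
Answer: $6455$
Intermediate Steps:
$A{\left(E \right)} = \left(1 + E\right) \left(3 + E\right)$ ($A{\left(E \right)} = \left(3 + E\right) \left(1 + E\right) = \left(1 + E\right) \left(3 + E\right)$)
$p{\left(H,f \right)} = 5 f$ ($p{\left(H,f \right)} = \left(5 + \left(3 + \left(-3\right)^{2} + 4 \left(-3\right)\right)\right) f = \left(5 + \left(3 + 9 - 12\right)\right) f = \left(5 + 0\right) f = 5 f$)
$p{\left(-209,M{\left(6 \right)} \right)} - -6425 = 5 \cdot 6 - -6425 = 30 + 6425 = 6455$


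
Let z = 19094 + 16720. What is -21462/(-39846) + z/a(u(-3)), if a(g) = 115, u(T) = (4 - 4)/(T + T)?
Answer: 238252129/763715 ≈ 311.96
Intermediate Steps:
z = 35814
u(T) = 0 (u(T) = 0/((2*T)) = 0*(1/(2*T)) = 0)
-21462/(-39846) + z/a(u(-3)) = -21462/(-39846) + 35814/115 = -21462*(-1/39846) + 35814*(1/115) = 3577/6641 + 35814/115 = 238252129/763715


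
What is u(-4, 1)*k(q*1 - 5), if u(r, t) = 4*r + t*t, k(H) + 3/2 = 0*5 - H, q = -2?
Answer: -165/2 ≈ -82.500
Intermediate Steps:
k(H) = -3/2 - H (k(H) = -3/2 + (0*5 - H) = -3/2 + (0 - H) = -3/2 - H)
u(r, t) = t² + 4*r (u(r, t) = 4*r + t² = t² + 4*r)
u(-4, 1)*k(q*1 - 5) = (1² + 4*(-4))*(-3/2 - (-2*1 - 5)) = (1 - 16)*(-3/2 - (-2 - 5)) = -15*(-3/2 - 1*(-7)) = -15*(-3/2 + 7) = -15*11/2 = -165/2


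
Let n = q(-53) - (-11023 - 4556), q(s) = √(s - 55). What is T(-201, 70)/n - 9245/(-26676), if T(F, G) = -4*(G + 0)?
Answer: 78794334755/239792884812 + 560*I*√3/80901783 ≈ 0.32859 + 1.1989e-5*I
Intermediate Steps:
q(s) = √(-55 + s)
n = 15579 + 6*I*√3 (n = √(-55 - 53) - (-11023 - 4556) = √(-108) - 1*(-15579) = 6*I*√3 + 15579 = 15579 + 6*I*√3 ≈ 15579.0 + 10.392*I)
T(F, G) = -4*G
T(-201, 70)/n - 9245/(-26676) = (-4*70)/(15579 + 6*I*√3) - 9245/(-26676) = -280/(15579 + 6*I*√3) - 9245*(-1/26676) = -280/(15579 + 6*I*√3) + 9245/26676 = 9245/26676 - 280/(15579 + 6*I*√3)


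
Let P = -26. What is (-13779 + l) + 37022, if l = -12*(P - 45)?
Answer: 24095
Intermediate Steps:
l = 852 (l = -12*(-26 - 45) = -12*(-71) = 852)
(-13779 + l) + 37022 = (-13779 + 852) + 37022 = -12927 + 37022 = 24095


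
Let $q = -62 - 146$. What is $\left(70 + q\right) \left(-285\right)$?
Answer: $39330$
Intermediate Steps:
$q = -208$
$\left(70 + q\right) \left(-285\right) = \left(70 - 208\right) \left(-285\right) = \left(-138\right) \left(-285\right) = 39330$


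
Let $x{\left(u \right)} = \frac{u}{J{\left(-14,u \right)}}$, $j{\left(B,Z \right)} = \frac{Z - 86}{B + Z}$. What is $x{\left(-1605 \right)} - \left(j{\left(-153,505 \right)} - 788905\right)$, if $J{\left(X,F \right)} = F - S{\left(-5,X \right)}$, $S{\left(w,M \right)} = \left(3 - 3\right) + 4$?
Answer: $\frac{446810437829}{566368} \approx 7.8891 \cdot 10^{5}$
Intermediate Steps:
$S{\left(w,M \right)} = 4$ ($S{\left(w,M \right)} = 0 + 4 = 4$)
$J{\left(X,F \right)} = -4 + F$ ($J{\left(X,F \right)} = F - 4 = -4 + F$)
$j{\left(B,Z \right)} = \frac{-86 + Z}{B + Z}$
$x{\left(u \right)} = \frac{u}{-4 + u}$
$x{\left(-1605 \right)} - \left(j{\left(-153,505 \right)} - 788905\right) = - \frac{1605}{-4 - 1605} - \left(\frac{-86 + 505}{-153 + 505} - 788905\right) = - \frac{1605}{-1609} - \left(\frac{1}{352} \cdot 419 - 788905\right) = \left(-1605\right) \left(- \frac{1}{1609}\right) - \left(\frac{1}{352} \cdot 419 - 788905\right) = \frac{1605}{1609} - \left(\frac{419}{352} - 788905\right) = \frac{1605}{1609} - - \frac{277694141}{352} = \frac{1605}{1609} + \frac{277694141}{352} = \frac{446810437829}{566368}$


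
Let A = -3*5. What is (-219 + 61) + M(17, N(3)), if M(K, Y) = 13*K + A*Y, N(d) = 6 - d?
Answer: 18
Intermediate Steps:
A = -15
M(K, Y) = -15*Y + 13*K (M(K, Y) = 13*K - 15*Y = -15*Y + 13*K)
(-219 + 61) + M(17, N(3)) = (-219 + 61) + (-15*(6 - 1*3) + 13*17) = -158 + (-15*(6 - 3) + 221) = -158 + (-15*3 + 221) = -158 + (-45 + 221) = -158 + 176 = 18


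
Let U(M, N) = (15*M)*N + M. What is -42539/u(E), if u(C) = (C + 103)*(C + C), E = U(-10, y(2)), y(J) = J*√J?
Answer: -36273613/293581380 - 504391*√2/29358138 ≈ -0.14785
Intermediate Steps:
y(J) = J^(3/2)
U(M, N) = M + 15*M*N (U(M, N) = 15*M*N + M = M + 15*M*N)
E = -10 - 300*√2 (E = -10*(1 + 15*2^(3/2)) = -10*(1 + 15*(2*√2)) = -10*(1 + 30*√2) = -10 - 300*√2 ≈ -434.26)
u(C) = 2*C*(103 + C) (u(C) = (103 + C)*(2*C) = 2*C*(103 + C))
-42539/u(E) = -42539*1/(2*(-10 - 300*√2)*(103 + (-10 - 300*√2))) = -42539*1/(2*(-10 - 300*√2)*(93 - 300*√2)) = -42539/(2*(-10 - 300*√2)*(93 - 300*√2))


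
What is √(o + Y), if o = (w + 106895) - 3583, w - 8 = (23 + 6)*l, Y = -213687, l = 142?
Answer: I*√106249 ≈ 325.96*I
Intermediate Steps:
w = 4126 (w = 8 + (23 + 6)*142 = 8 + 29*142 = 8 + 4118 = 4126)
o = 107438 (o = (4126 + 106895) - 3583 = 111021 - 3583 = 107438)
√(o + Y) = √(107438 - 213687) = √(-106249) = I*√106249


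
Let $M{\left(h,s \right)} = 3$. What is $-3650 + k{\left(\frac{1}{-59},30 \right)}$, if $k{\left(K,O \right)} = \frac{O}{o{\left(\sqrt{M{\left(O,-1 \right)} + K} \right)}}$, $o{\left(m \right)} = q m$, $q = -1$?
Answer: $-3650 - \frac{15 \sqrt{649}}{22} \approx -3667.4$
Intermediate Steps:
$o{\left(m \right)} = - m$
$k{\left(K,O \right)} = - \frac{O}{\sqrt{3 + K}}$ ($k{\left(K,O \right)} = \frac{O}{\left(-1\right) \sqrt{3 + K}} = O \left(- \frac{1}{\sqrt{3 + K}}\right) = - \frac{O}{\sqrt{3 + K}}$)
$-3650 + k{\left(\frac{1}{-59},30 \right)} = -3650 - \frac{30}{\sqrt{3 + \frac{1}{-59}}} = -3650 - \frac{30}{\sqrt{3 - \frac{1}{59}}} = -3650 - \frac{30}{\frac{4}{59} \sqrt{649}} = -3650 - 30 \frac{\sqrt{649}}{44} = -3650 - \frac{15 \sqrt{649}}{22}$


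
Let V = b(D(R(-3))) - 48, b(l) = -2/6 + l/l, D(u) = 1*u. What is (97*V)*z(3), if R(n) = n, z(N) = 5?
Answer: -68870/3 ≈ -22957.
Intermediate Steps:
D(u) = u
b(l) = ⅔ (b(l) = -2*⅙ + 1 = -⅓ + 1 = ⅔)
V = -142/3 (V = ⅔ - 48 = -142/3 ≈ -47.333)
(97*V)*z(3) = (97*(-142/3))*5 = -13774/3*5 = -68870/3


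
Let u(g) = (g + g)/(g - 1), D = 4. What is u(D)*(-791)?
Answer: -6328/3 ≈ -2109.3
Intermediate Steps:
u(g) = 2*g/(-1 + g) (u(g) = (2*g)/(-1 + g) = 2*g/(-1 + g))
u(D)*(-791) = (2*4/(-1 + 4))*(-791) = (2*4/3)*(-791) = (2*4*(1/3))*(-791) = (8/3)*(-791) = -6328/3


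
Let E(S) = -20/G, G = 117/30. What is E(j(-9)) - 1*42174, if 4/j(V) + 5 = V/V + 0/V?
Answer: -1644986/39 ≈ -42179.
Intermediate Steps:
G = 39/10 (G = 117*(1/30) = 39/10 ≈ 3.9000)
j(V) = -1 (j(V) = 4/(-5 + (V/V + 0/V)) = 4/(-5 + (1 + 0)) = 4/(-5 + 1) = 4/(-4) = 4*(-¼) = -1)
E(S) = -200/39 (E(S) = -20/39/10 = -20*10/39 = -200/39)
E(j(-9)) - 1*42174 = -200/39 - 1*42174 = -200/39 - 42174 = -1644986/39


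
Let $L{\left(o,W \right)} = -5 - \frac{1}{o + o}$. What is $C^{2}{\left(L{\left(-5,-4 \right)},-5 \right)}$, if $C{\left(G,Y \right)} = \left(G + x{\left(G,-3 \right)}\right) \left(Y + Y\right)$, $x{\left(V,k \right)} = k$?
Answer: $6241$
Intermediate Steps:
$L{\left(o,W \right)} = -5 - \frac{1}{2 o}$
$C{\left(G,Y \right)} = 2 Y \left(-3 + G\right)$ ($C{\left(G,Y \right)} = \left(G - 3\right) \left(Y + Y\right) = \left(-3 + G\right) 2 Y = 2 Y \left(-3 + G\right)$)
$C^{2}{\left(L{\left(-5,-4 \right)},-5 \right)} = \left(2 \left(-5\right) \left(-3 - \left(5 + \frac{1}{2 \left(-5\right)}\right)\right)\right)^{2} = \left(2 \left(-5\right) \left(-3 - \frac{49}{10}\right)\right)^{2} = \left(2 \left(-5\right) \left(- \frac{79}{10}\right)\right)^{2} = 79^{2} = 6241$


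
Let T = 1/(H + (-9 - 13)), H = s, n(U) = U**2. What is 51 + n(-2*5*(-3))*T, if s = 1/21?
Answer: 4611/461 ≈ 10.002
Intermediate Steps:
s = 1/21 ≈ 0.047619
H = 1/21 ≈ 0.047619
T = -21/461 (T = 1/(1/21 + (-9 - 13)) = 1/(1/21 - 22) = 1/(-461/21) = -21/461 ≈ -0.045553)
51 + n(-2*5*(-3))*T = 51 + (-2*5*(-3))**2*(-21/461) = 51 + (-10*(-3))**2*(-21/461) = 51 + 30**2*(-21/461) = 51 + 900*(-21/461) = 51 - 18900/461 = 4611/461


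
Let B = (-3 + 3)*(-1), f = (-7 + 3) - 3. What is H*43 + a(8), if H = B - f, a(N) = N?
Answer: 309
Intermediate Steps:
f = -7 (f = -4 - 3 = -7)
B = 0 (B = 0*(-1) = 0)
H = 7 (H = 0 - 1*(-7) = 0 + 7 = 7)
H*43 + a(8) = 7*43 + 8 = 301 + 8 = 309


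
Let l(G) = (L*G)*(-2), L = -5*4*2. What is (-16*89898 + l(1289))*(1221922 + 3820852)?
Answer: -6733353897952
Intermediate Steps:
L = -40 (L = -20*2 = -40)
l(G) = 80*G (l(G) = -40*G*(-2) = 80*G)
(-16*89898 + l(1289))*(1221922 + 3820852) = (-16*89898 + 80*1289)*(1221922 + 3820852) = (-1438368 + 103120)*5042774 = -1335248*5042774 = -6733353897952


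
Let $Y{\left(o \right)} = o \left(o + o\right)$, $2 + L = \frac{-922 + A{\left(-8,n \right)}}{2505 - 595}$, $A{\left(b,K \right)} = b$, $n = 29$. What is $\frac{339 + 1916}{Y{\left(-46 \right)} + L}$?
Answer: $\frac{430705}{807837} \approx 0.53316$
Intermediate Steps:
$L = - \frac{475}{191}$ ($L = -2 + \frac{-922 - 8}{2505 - 595} = -2 - \frac{930}{1910} = -2 - \frac{93}{191} = - \frac{475}{191} \approx -2.4869$)
$Y{\left(o \right)} = 2 o^{2}$ ($Y{\left(o \right)} = o 2 o = 2 o^{2}$)
$\frac{339 + 1916}{Y{\left(-46 \right)} + L} = \frac{339 + 1916}{2 \left(-46\right)^{2} - \frac{475}{191}} = \frac{2255}{2 \cdot 2116 - \frac{475}{191}} = \frac{2255}{4232 - \frac{475}{191}} = \frac{2255}{\frac{807837}{191}} = 2255 \cdot \frac{191}{807837} = \frac{430705}{807837}$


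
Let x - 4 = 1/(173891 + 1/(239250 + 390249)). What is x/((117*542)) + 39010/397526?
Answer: 2882600531672184131/29355871836911721660 ≈ 0.098195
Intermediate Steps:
x = 437857471939/109464210610 (x = 4 + 1/(173891 + 1/(239250 + 390249)) = 4 + 1/(173891 + 1/629499) = 4 + 1/(109464210610/629499) = 4 + 629499/109464210610 = 437857471939/109464210610 ≈ 4.0000)
x/((117*542)) + 39010/397526 = 437857471939/(109464210610*((117*542))) + 39010/397526 = (437857471939/109464210610)/63414 + 39010*(1/397526) = (437857471939/109464210610)*(1/63414) + 415/4229 = 437857471939/6941563451622540 + 415/4229 = 2882600531672184131/29355871836911721660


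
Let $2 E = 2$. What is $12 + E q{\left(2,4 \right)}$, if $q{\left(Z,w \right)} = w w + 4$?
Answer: $32$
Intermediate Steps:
$E = 1$ ($E = \frac{1}{2} \cdot 2 = 1$)
$q{\left(Z,w \right)} = 4 + w^{2}$ ($q{\left(Z,w \right)} = w^{2} + 4 = 4 + w^{2}$)
$12 + E q{\left(2,4 \right)} = 12 + 1 \left(4 + 4^{2}\right) = 12 + 1 \left(4 + 16\right) = 12 + 1 \cdot 20 = 12 + 20 = 32$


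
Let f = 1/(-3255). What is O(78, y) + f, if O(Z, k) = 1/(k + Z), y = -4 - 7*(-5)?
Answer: 3146/354795 ≈ 0.0088671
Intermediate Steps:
y = 31 (y = -4 + 35 = 31)
f = -1/3255 ≈ -0.00030722
O(Z, k) = 1/(Z + k)
O(78, y) + f = 1/(78 + 31) - 1/3255 = 1/109 - 1/3255 = 3146/354795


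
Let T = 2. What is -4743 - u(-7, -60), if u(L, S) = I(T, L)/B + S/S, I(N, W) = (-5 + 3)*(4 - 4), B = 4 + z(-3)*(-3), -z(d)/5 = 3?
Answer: -4744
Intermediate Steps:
z(d) = -15 (z(d) = -5*3 = -15)
B = 49 (B = 4 - 15*(-3) = 4 + 45 = 49)
I(N, W) = 0 (I(N, W) = -2*0 = 0)
u(L, S) = 1 (u(L, S) = 0/49 + S/S = 0*(1/49) + 1 = 0 + 1 = 1)
-4743 - u(-7, -60) = -4743 - 1*1 = -4743 - 1 = -4744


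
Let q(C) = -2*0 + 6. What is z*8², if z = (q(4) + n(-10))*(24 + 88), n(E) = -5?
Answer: 7168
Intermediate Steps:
q(C) = 6 (q(C) = 0 + 6 = 6)
z = 112 (z = (6 - 5)*(24 + 88) = 1*112 = 112)
z*8² = 112*8² = 112*64 = 7168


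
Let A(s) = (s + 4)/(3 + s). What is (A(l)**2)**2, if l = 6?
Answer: 10000/6561 ≈ 1.5242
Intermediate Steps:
A(s) = (4 + s)/(3 + s)
(A(l)**2)**2 = (((4 + 6)/(3 + 6))**2)**2 = ((10/9)**2)**2 = (100/81)**2 = 10000/6561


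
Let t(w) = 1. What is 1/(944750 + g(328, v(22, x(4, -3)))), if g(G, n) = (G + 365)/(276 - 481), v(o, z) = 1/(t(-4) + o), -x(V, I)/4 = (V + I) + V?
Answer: 205/193673057 ≈ 1.0585e-6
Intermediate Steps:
x(V, I) = -8*V - 4*I (x(V, I) = -4*((V + I) + V) = -4*((I + V) + V) = -4*(I + 2*V) = -8*V - 4*I)
v(o, z) = 1/(1 + o)
g(G, n) = -73/41 - G/205 (g(G, n) = (365 + G)/(-205) = (365 + G)*(-1/205) = -73/41 - G/205)
1/(944750 + g(328, v(22, x(4, -3)))) = 1/(944750 + (-73/41 - 1/205*328)) = 1/(944750 + (-73/41 - 8/5)) = 1/(944750 - 693/205) = 1/(193673057/205) = 205/193673057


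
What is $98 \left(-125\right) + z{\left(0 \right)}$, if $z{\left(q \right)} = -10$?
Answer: $-12260$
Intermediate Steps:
$98 \left(-125\right) + z{\left(0 \right)} = 98 \left(-125\right) - 10 = -12250 - 10 = -12260$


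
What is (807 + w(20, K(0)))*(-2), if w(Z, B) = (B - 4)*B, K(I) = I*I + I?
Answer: -1614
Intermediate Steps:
K(I) = I + I² (K(I) = I² + I = I + I²)
w(Z, B) = B*(-4 + B) (w(Z, B) = (-4 + B)*B = B*(-4 + B))
(807 + w(20, K(0)))*(-2) = (807 + (0*(1 + 0))*(-4 + 0*(1 + 0)))*(-2) = (807 + (0*1)*(-4 + 0*1))*(-2) = (807 + 0*(-4 + 0))*(-2) = (807 + 0*(-4))*(-2) = (807 + 0)*(-2) = 807*(-2) = -1614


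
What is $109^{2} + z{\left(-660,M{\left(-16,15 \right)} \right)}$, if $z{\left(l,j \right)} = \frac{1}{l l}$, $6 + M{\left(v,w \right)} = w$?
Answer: $\frac{5175363601}{435600} \approx 11881.0$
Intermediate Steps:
$M{\left(v,w \right)} = -6 + w$
$z{\left(l,j \right)} = \frac{1}{l^{2}}$
$109^{2} + z{\left(-660,M{\left(-16,15 \right)} \right)} = 109^{2} + \frac{1}{435600} = 11881 + \frac{1}{435600} = \frac{5175363601}{435600}$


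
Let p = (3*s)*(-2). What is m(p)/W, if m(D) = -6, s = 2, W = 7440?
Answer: -1/1240 ≈ -0.00080645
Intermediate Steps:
p = -12 (p = (3*2)*(-2) = 6*(-2) = -12)
m(p)/W = -6/7440 = -6*1/7440 = -1/1240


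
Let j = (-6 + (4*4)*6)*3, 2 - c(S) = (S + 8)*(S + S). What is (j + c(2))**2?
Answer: 53824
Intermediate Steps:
c(S) = 2 - 2*S*(8 + S) (c(S) = 2 - (S + 8)*(S + S) = 2 - (8 + S)*2*S = 2 - 2*S*(8 + S))
j = 270 (j = (-6 + 16*6)*3 = (-6 + 96)*3 = 90*3 = 270)
(j + c(2))**2 = (270 + (2 - 16*2 - 2*2**2))**2 = (270 + (2 - 32 - 2*4))**2 = (270 + (2 - 32 - 8))**2 = (270 - 38)**2 = 232**2 = 53824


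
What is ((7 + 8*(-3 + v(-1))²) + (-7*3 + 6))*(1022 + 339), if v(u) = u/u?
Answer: 32664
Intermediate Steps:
v(u) = 1
((7 + 8*(-3 + v(-1))²) + (-7*3 + 6))*(1022 + 339) = ((7 + 8*(-3 + 1)²) + (-7*3 + 6))*(1022 + 339) = ((7 + 8*(-2)²) + (-21 + 6))*1361 = ((7 + 8*4) - 15)*1361 = ((7 + 32) - 15)*1361 = (39 - 15)*1361 = 24*1361 = 32664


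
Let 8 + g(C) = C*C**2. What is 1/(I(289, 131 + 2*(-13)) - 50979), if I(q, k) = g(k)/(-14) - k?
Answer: -14/1872793 ≈ -7.4755e-6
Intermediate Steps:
g(C) = -8 + C**3 (g(C) = -8 + C*C**2 = -8 + C**3)
I(q, k) = 4/7 - k - k**3/14 (I(q, k) = (-8 + k**3)/(-14) - k = (-8 + k**3)*(-1/14) - k = (4/7 - k**3/14) - k = 4/7 - k - k**3/14)
1/(I(289, 131 + 2*(-13)) - 50979) = 1/((4/7 - (131 + 2*(-13)) - (131 + 2*(-13))**3/14) - 50979) = 1/((4/7 - (131 - 26) - (131 - 26)**3/14) - 50979) = 1/((4/7 - 1*105 - 1/14*105**3) - 50979) = 1/((4/7 - 105 - 1/14*1157625) - 50979) = 1/((4/7 - 105 - 165375/2) - 50979) = 1/(-1159087/14 - 50979) = 1/(-1872793/14) = -14/1872793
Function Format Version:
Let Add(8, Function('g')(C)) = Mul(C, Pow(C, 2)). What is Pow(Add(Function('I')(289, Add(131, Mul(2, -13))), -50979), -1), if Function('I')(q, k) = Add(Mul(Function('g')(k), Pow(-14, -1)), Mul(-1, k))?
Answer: Rational(-14, 1872793) ≈ -7.4755e-6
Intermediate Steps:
Function('g')(C) = Add(-8, Pow(C, 3)) (Function('g')(C) = Add(-8, Mul(C, Pow(C, 2))) = Add(-8, Pow(C, 3)))
Function('I')(q, k) = Add(Rational(4, 7), Mul(-1, k), Mul(Rational(-1, 14), Pow(k, 3))) (Function('I')(q, k) = Add(Mul(Add(-8, Pow(k, 3)), Pow(-14, -1)), Mul(-1, k)) = Add(Mul(Add(-8, Pow(k, 3)), Rational(-1, 14)), Mul(-1, k)) = Add(Add(Rational(4, 7), Mul(Rational(-1, 14), Pow(k, 3))), Mul(-1, k)) = Add(Rational(4, 7), Mul(-1, k), Mul(Rational(-1, 14), Pow(k, 3))))
Pow(Add(Function('I')(289, Add(131, Mul(2, -13))), -50979), -1) = Pow(Add(Add(Rational(4, 7), Mul(-1, Add(131, Mul(2, -13))), Mul(Rational(-1, 14), Pow(Add(131, Mul(2, -13)), 3))), -50979), -1) = Pow(Add(Add(Rational(4, 7), Mul(-1, Add(131, -26)), Mul(Rational(-1, 14), Pow(Add(131, -26), 3))), -50979), -1) = Pow(Add(Add(Rational(4, 7), Mul(-1, 105), Mul(Rational(-1, 14), Pow(105, 3))), -50979), -1) = Pow(Add(Add(Rational(4, 7), -105, Mul(Rational(-1, 14), 1157625)), -50979), -1) = Pow(Add(Add(Rational(4, 7), -105, Rational(-165375, 2)), -50979), -1) = Pow(Add(Rational(-1159087, 14), -50979), -1) = Pow(Rational(-1872793, 14), -1) = Rational(-14, 1872793)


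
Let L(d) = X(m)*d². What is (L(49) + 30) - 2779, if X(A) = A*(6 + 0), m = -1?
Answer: -17155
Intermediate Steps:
X(A) = 6*A (X(A) = A*6 = 6*A)
L(d) = -6*d² (L(d) = (6*(-1))*d² = -6*d²)
(L(49) + 30) - 2779 = (-6*49² + 30) - 2779 = (-6*2401 + 30) - 2779 = (-14406 + 30) - 2779 = -14376 - 2779 = -17155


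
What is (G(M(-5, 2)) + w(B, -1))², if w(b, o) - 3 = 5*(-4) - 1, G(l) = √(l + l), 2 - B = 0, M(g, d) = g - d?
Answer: (18 - I*√14)² ≈ 310.0 - 134.7*I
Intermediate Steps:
B = 2 (B = 2 - 1*0 = 2 + 0 = 2)
G(l) = √2*√l (G(l) = √(2*l) = √2*√l)
w(b, o) = -18 (w(b, o) = 3 + (5*(-4) - 1) = 3 + (-20 - 1) = 3 - 21 = -18)
(G(M(-5, 2)) + w(B, -1))² = (√2*√(-5 - 1*2) - 18)² = (√2*√(-5 - 2) - 18)² = (√2*√(-7) - 18)² = (√2*(I*√7) - 18)² = (I*√14 - 18)² = (-18 + I*√14)²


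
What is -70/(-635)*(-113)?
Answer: -1582/127 ≈ -12.457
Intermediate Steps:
-70/(-635)*(-113) = -70*(-1/635)*(-113) = (14/127)*(-113) = -1582/127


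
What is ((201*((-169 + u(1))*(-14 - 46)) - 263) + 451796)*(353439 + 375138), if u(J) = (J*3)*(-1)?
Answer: 1840278401181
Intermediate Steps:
u(J) = -3*J (u(J) = (3*J)*(-1) = -3*J)
((201*((-169 + u(1))*(-14 - 46)) - 263) + 451796)*(353439 + 375138) = ((201*((-169 - 3*1)*(-14 - 46)) - 263) + 451796)*(353439 + 375138) = ((201*((-169 - 3)*(-60)) - 263) + 451796)*728577 = ((201*(-172*(-60)) - 263) + 451796)*728577 = ((201*10320 - 263) + 451796)*728577 = ((2074320 - 263) + 451796)*728577 = (2074057 + 451796)*728577 = 2525853*728577 = 1840278401181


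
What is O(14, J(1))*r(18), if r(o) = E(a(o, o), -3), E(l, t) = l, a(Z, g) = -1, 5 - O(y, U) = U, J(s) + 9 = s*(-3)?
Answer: -17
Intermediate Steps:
J(s) = -9 - 3*s (J(s) = -9 + s*(-3) = -9 - 3*s)
O(y, U) = 5 - U
r(o) = -1
O(14, J(1))*r(18) = (5 - (-9 - 3*1))*(-1) = (5 - (-9 - 3))*(-1) = (5 - 1*(-12))*(-1) = (5 + 12)*(-1) = 17*(-1) = -17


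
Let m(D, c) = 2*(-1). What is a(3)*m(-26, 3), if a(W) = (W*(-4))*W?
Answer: 72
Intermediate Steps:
m(D, c) = -2
a(W) = -4*W² (a(W) = (-4*W)*W = -4*W²)
a(3)*m(-26, 3) = -4*3²*(-2) = -4*9*(-2) = -36*(-2) = 72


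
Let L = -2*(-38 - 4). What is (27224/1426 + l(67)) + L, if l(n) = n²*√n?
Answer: 73504/713 + 4489*√67 ≈ 36847.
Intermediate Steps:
L = 84 (L = -2*(-42) = 84)
l(n) = n^(5/2)
(27224/1426 + l(67)) + L = (27224/1426 + 67^(5/2)) + 84 = (27224*(1/1426) + 4489*√67) + 84 = (13612/713 + 4489*√67) + 84 = 73504/713 + 4489*√67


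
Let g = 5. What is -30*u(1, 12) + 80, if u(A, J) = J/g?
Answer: 8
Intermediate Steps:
u(A, J) = J/5
-30*u(1, 12) + 80 = -6*12 + 80 = -30*12/5 + 80 = -72 + 80 = 8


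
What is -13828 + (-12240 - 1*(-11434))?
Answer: -14634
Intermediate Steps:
-13828 + (-12240 - 1*(-11434)) = -13828 + (-12240 + 11434) = -13828 - 806 = -14634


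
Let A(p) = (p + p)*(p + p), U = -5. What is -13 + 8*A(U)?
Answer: 787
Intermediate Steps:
A(p) = 4*p² (A(p) = (2*p)*(2*p) = 4*p²)
-13 + 8*A(U) = -13 + 8*(4*(-5)²) = -13 + 8*(4*25) = -13 + 8*100 = -13 + 800 = 787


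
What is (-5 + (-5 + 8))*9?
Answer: -18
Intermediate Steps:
(-5 + (-5 + 8))*9 = (-5 + 3)*9 = -2*9 = -18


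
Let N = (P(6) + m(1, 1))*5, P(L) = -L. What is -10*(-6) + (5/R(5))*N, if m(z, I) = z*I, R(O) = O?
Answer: 35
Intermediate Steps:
m(z, I) = I*z
N = -25 (N = (-1*6 + 1*1)*5 = (-6 + 1)*5 = -5*5 = -25)
-10*(-6) + (5/R(5))*N = -10*(-6) + (5/5)*(-25) = 60 + ((⅕)*5)*(-25) = 60 + 1*(-25) = 60 - 25 = 35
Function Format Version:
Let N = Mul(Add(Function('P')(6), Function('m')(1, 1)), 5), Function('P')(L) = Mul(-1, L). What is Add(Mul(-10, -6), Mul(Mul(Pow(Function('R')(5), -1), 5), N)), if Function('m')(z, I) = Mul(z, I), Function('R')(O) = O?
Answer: 35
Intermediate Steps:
Function('m')(z, I) = Mul(I, z)
N = -25 (N = Mul(Add(Mul(-1, 6), Mul(1, 1)), 5) = Mul(Add(-6, 1), 5) = Mul(-5, 5) = -25)
Add(Mul(-10, -6), Mul(Mul(Pow(Function('R')(5), -1), 5), N)) = Add(Mul(-10, -6), Mul(Mul(Pow(5, -1), 5), -25)) = Add(60, Mul(Mul(Rational(1, 5), 5), -25)) = Add(60, Mul(1, -25)) = Add(60, -25) = 35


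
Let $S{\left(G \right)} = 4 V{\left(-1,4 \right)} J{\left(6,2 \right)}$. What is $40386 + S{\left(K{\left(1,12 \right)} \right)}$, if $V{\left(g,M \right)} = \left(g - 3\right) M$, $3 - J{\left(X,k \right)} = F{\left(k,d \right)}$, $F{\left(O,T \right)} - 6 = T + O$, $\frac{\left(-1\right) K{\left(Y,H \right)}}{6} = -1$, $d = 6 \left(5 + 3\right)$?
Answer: $43778$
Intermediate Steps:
$d = 48$ ($d = 6 \cdot 8 = 48$)
$K{\left(Y,H \right)} = 6$ ($K{\left(Y,H \right)} = \left(-6\right) \left(-1\right) = 6$)
$F{\left(O,T \right)} = 6 + O + T$ ($F{\left(O,T \right)} = 6 + \left(T + O\right) = 6 + \left(O + T\right) = 6 + O + T$)
$J{\left(X,k \right)} = -51 - k$ ($J{\left(X,k \right)} = 3 - \left(6 + k + 48\right) = 3 - \left(54 + k\right) = -51 - k$)
$V{\left(g,M \right)} = M \left(-3 + g\right)$ ($V{\left(g,M \right)} = \left(g - 3\right) M = \left(-3 + g\right) M = M \left(-3 + g\right)$)
$S{\left(G \right)} = 3392$ ($S{\left(G \right)} = 4 \cdot 4 \left(-3 - 1\right) \left(-51 - 2\right) = 4 \cdot 4 \left(-4\right) \left(-51 - 2\right) = 4 \left(-16\right) \left(-53\right) = \left(-64\right) \left(-53\right) = 3392$)
$40386 + S{\left(K{\left(1,12 \right)} \right)} = 40386 + 3392 = 43778$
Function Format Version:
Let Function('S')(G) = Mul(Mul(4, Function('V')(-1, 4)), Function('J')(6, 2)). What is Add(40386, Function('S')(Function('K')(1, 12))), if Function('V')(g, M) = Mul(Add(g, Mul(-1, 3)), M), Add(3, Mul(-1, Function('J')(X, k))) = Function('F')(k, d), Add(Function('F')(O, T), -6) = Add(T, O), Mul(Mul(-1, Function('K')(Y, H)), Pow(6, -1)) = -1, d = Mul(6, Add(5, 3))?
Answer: 43778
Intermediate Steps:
d = 48 (d = Mul(6, 8) = 48)
Function('K')(Y, H) = 6 (Function('K')(Y, H) = Mul(-6, -1) = 6)
Function('F')(O, T) = Add(6, O, T) (Function('F')(O, T) = Add(6, Add(T, O)) = Add(6, Add(O, T)) = Add(6, O, T))
Function('J')(X, k) = Add(-51, Mul(-1, k)) (Function('J')(X, k) = Add(3, Mul(-1, Add(6, k, 48))) = Add(3, Mul(-1, Add(54, k))) = Add(3, Add(-54, Mul(-1, k))) = Add(-51, Mul(-1, k)))
Function('V')(g, M) = Mul(M, Add(-3, g)) (Function('V')(g, M) = Mul(Add(g, -3), M) = Mul(Add(-3, g), M) = Mul(M, Add(-3, g)))
Function('S')(G) = 3392 (Function('S')(G) = Mul(Mul(4, Mul(4, Add(-3, -1))), Add(-51, Mul(-1, 2))) = Mul(Mul(4, Mul(4, -4)), Add(-51, -2)) = Mul(Mul(4, -16), -53) = Mul(-64, -53) = 3392)
Add(40386, Function('S')(Function('K')(1, 12))) = Add(40386, 3392) = 43778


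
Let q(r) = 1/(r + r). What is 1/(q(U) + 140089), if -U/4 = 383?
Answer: 3064/429232695 ≈ 7.1383e-6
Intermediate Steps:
U = -1532 (U = -4*383 = -1532)
q(r) = 1/(2*r)
1/(q(U) + 140089) = 1/((½)/(-1532) + 140089) = 1/((½)*(-1/1532) + 140089) = 1/(-1/3064 + 140089) = 1/(429232695/3064) = 3064/429232695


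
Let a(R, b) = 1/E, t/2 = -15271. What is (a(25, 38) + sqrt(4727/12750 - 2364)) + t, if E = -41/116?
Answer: -1252338/41 + I*sqrt(15369499230)/2550 ≈ -30545.0 + 48.617*I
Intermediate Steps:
E = -41/116 (E = -41*1/116 = -41/116 ≈ -0.35345)
t = -30542 (t = 2*(-15271) = -30542)
a(R, b) = -116/41 (a(R, b) = 1/(-41/116) = -116/41)
(a(25, 38) + sqrt(4727/12750 - 2364)) + t = (-116/41 + sqrt(4727/12750 - 2364)) - 30542 = (-116/41 + sqrt(-30136273/12750)) - 30542 = (-116/41 + I*sqrt(15369499230)/2550) - 30542 = -1252338/41 + I*sqrt(15369499230)/2550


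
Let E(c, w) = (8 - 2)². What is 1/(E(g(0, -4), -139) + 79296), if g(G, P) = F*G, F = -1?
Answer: 1/79332 ≈ 1.2605e-5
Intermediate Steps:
g(G, P) = -G
E(c, w) = 36 (E(c, w) = 6² = 36)
1/(E(g(0, -4), -139) + 79296) = 1/(36 + 79296) = 1/79332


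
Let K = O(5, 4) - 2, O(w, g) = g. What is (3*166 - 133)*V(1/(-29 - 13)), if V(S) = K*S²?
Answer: 365/882 ≈ 0.41383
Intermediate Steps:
K = 2 (K = 4 - 2 = 2)
V(S) = 2*S²
(3*166 - 133)*V(1/(-29 - 13)) = (3*166 - 133)*(2*(1/(-29 - 13))²) = (498 - 133)*(2*(1/(-42))²) = 365*(2*(-1/42)²) = 365*(2*(1/1764)) = 365*(1/882) = 365/882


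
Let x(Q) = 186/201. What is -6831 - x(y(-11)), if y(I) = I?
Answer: -457739/67 ≈ -6831.9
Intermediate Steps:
x(Q) = 62/67 (x(Q) = 186*(1/201) = 62/67)
-6831 - x(y(-11)) = -6831 - 1*62/67 = -6831 - 62/67 = -457739/67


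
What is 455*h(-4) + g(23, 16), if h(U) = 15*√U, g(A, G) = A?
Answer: 23 + 13650*I ≈ 23.0 + 13650.0*I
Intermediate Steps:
455*h(-4) + g(23, 16) = 455*(15*√(-4)) + 23 = 455*(15*(2*I)) + 23 = 455*(30*I) + 23 = 13650*I + 23 = 23 + 13650*I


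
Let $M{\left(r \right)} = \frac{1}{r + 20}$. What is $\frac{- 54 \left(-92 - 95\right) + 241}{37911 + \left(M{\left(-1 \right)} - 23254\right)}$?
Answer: $\frac{196441}{278484} \approx 0.70539$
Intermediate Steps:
$M{\left(r \right)} = \frac{1}{20 + r}$
$\frac{- 54 \left(-92 - 95\right) + 241}{37911 + \left(M{\left(-1 \right)} - 23254\right)} = \frac{- 54 \left(-92 - 95\right) + 241}{37911 + \left(\frac{1}{20 - 1} - 23254\right)} = \frac{\left(-54\right) \left(-187\right) + 241}{37911 - \left(23254 - \frac{1}{19}\right)} = \frac{10098 + 241}{37911 + \left(\frac{1}{19} - 23254\right)} = \frac{10339}{37911 - \frac{441825}{19}} = \frac{10339}{\frac{278484}{19}} = 10339 \cdot \frac{19}{278484} = \frac{196441}{278484}$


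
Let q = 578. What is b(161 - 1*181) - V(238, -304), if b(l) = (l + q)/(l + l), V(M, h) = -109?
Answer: 1901/20 ≈ 95.050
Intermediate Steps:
b(l) = (578 + l)/(2*l) (b(l) = (l + 578)/(l + l) = (578 + l)/((2*l)) = (578 + l)*(1/(2*l)) = (578 + l)/(2*l))
b(161 - 1*181) - V(238, -304) = (578 + (161 - 1*181))/(2*(161 - 1*181)) - 1*(-109) = (578 + (161 - 181))/(2*(161 - 181)) + 109 = (1/2)*(578 - 20)/(-20) + 109 = (1/2)*(-1/20)*558 + 109 = -279/20 + 109 = 1901/20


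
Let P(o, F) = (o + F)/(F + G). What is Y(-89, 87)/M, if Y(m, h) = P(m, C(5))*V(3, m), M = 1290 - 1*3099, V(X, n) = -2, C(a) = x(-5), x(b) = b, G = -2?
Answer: 188/12663 ≈ 0.014846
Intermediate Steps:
C(a) = -5
P(o, F) = (F + o)/(-2 + F) (P(o, F) = (o + F)/(F - 2) = (F + o)/(-2 + F))
M = -1809 (M = 1290 - 3099 = -1809)
Y(m, h) = -10/7 + 2*m/7 (Y(m, h) = ((-5 + m)/(-2 - 5))*(-2) = ((-5 + m)/(-7))*(-2) = -(-5 + m)/7*(-2) = (5/7 - m/7)*(-2) = -10/7 + 2*m/7)
Y(-89, 87)/M = (-10/7 + (2/7)*(-89))/(-1809) = (-10/7 - 178/7)*(-1/1809) = -188/7*(-1/1809) = 188/12663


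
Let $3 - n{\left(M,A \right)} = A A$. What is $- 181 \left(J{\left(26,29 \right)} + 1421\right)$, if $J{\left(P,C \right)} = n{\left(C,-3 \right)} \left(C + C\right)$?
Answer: $-194213$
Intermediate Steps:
$n{\left(M,A \right)} = 3 - A^{2}$ ($n{\left(M,A \right)} = 3 - A A = 3 - A^{2}$)
$J{\left(P,C \right)} = - 12 C$ ($J{\left(P,C \right)} = \left(3 - \left(-3\right)^{2}\right) \left(C + C\right) = \left(3 - 9\right) 2 C = - 6 \cdot 2 C = - 12 C$)
$- 181 \left(J{\left(26,29 \right)} + 1421\right) = - 181 \left(\left(-12\right) 29 + 1421\right) = - 181 \left(-348 + 1421\right) = \left(-181\right) 1073 = -194213$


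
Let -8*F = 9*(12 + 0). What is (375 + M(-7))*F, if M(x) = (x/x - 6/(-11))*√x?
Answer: -10125/2 - 459*I*√7/22 ≈ -5062.5 - 55.2*I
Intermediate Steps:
F = -27/2 (F = -9*(12 + 0)/8 = -9*12/8 = -⅛*108 = -27/2 ≈ -13.500)
M(x) = 17*√x/11 (M(x) = (1 - 6*(-1/11))*√x = (1 + 6/11)*√x = 17*√x/11)
(375 + M(-7))*F = (375 + 17*√(-7)/11)*(-27/2) = (375 + 17*(I*√7)/11)*(-27/2) = (375 + 17*I*√7/11)*(-27/2) = -10125/2 - 459*I*√7/22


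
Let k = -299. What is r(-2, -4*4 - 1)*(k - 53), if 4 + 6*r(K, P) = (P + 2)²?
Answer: -38896/3 ≈ -12965.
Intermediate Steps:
r(K, P) = -⅔ + (2 + P)²/6 (r(K, P) = -⅔ + (P + 2)²/6 = -⅔ + (2 + P)²/6)
r(-2, -4*4 - 1)*(k - 53) = ((-4*4 - 1)*(4 + (-4*4 - 1))/6)*(-299 - 53) = ((-16 - 1)*(4 + (-16 - 1))/6)*(-352) = ((⅙)*(-17)*(4 - 17))*(-352) = ((⅙)*(-17)*(-13))*(-352) = (221/6)*(-352) = -38896/3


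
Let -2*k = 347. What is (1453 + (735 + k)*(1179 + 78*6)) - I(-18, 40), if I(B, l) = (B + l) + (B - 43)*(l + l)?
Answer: 1862203/2 ≈ 9.3110e+5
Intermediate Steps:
k = -347/2 (k = -½*347 = -347/2 ≈ -173.50)
I(B, l) = B + l + 2*l*(-43 + B) (I(B, l) = (B + l) + (-43 + B)*(2*l) = (B + l) + 2*l*(-43 + B) = B + l + 2*l*(-43 + B))
(1453 + (735 + k)*(1179 + 78*6)) - I(-18, 40) = (1453 + (735 - 347/2)*(1179 + 78*6)) - (-18 - 85*40 + 2*(-18)*40) = (1453 + 1123*(1179 + 468)/2) - (-18 - 3400 - 1440) = (1453 + (1123/2)*1647) - 1*(-4858) = (1453 + 1849581/2) + 4858 = 1852487/2 + 4858 = 1862203/2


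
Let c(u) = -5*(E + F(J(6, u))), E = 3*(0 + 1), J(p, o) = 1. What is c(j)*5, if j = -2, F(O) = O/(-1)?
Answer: -50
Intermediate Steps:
F(O) = -O (F(O) = O*(-1) = -O)
E = 3 (E = 3*1 = 3)
c(u) = -10 (c(u) = -5*(3 - 1*1) = -5*(3 - 1) = -5*2 = -10)
c(j)*5 = -10*5 = -50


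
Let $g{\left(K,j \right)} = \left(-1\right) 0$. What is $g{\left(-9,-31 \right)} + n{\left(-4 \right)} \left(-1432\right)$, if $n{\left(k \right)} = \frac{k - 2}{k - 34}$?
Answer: $- \frac{4296}{19} \approx -226.11$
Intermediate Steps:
$n{\left(k \right)} = \frac{-2 + k}{-34 + k}$
$g{\left(K,j \right)} = 0$
$g{\left(-9,-31 \right)} + n{\left(-4 \right)} \left(-1432\right) = 0 + \frac{-2 - 4}{-34 - 4} \left(-1432\right) = 0 + \frac{1}{-38} \left(-6\right) \left(-1432\right) = 0 + \left(- \frac{1}{38}\right) \left(-6\right) \left(-1432\right) = 0 + \frac{3}{19} \left(-1432\right) = 0 - \frac{4296}{19} = - \frac{4296}{19}$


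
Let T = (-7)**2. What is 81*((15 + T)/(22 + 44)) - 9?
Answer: 765/11 ≈ 69.545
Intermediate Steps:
T = 49
81*((15 + T)/(22 + 44)) - 9 = 81*((15 + 49)/(22 + 44)) - 9 = 81*(64/66) - 9 = 81*(64*(1/66)) - 9 = 81*(32/33) - 9 = 864/11 - 9 = 765/11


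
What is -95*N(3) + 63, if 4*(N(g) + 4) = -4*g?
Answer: 728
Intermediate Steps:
N(g) = -4 - g (N(g) = -4 + (-4*g)/4 = -4 - g)
-95*N(3) + 63 = -95*(-4 - 1*3) + 63 = -95*(-4 - 3) + 63 = -95*(-7) + 63 = 665 + 63 = 728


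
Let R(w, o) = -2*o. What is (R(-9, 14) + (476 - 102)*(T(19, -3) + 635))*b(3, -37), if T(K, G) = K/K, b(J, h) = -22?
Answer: -5232392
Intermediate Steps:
T(K, G) = 1
(R(-9, 14) + (476 - 102)*(T(19, -3) + 635))*b(3, -37) = (-2*14 + (476 - 102)*(1 + 635))*(-22) = (-28 + 374*636)*(-22) = (-28 + 237864)*(-22) = 237836*(-22) = -5232392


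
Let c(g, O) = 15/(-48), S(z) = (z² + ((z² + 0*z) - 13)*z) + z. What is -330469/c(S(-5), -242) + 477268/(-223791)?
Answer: 1183293421324/1118955 ≈ 1.0575e+6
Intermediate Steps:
S(z) = z + z² + z*(-13 + z²) (S(z) = (z² + ((z² + 0) - 13)*z) + z = (z² + (z² - 13)*z) + z = (z² + (-13 + z²)*z) + z = (z² + z*(-13 + z²)) + z = z + z² + z*(-13 + z²))
c(g, O) = -5/16 (c(g, O) = 15*(-1/48) = -5/16)
-330469/c(S(-5), -242) + 477268/(-223791) = -330469/(-5/16) + 477268/(-223791) = -330469*(-16/5) + 477268*(-1/223791) = 5287504/5 - 477268/223791 = 1183293421324/1118955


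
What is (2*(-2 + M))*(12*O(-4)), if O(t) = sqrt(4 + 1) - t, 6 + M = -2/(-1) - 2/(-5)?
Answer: -2688/5 - 672*sqrt(5)/5 ≈ -838.13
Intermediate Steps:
M = -18/5 (M = -6 + (-2/(-1) - 2/(-5)) = -6 + (-2*(-1) - 2*(-1/5)) = -6 + (2 + 2/5) = -6 + 12/5 = -18/5 ≈ -3.6000)
O(t) = sqrt(5) - t
(2*(-2 + M))*(12*O(-4)) = (2*(-2 - 18/5))*(12*(sqrt(5) - 1*(-4))) = (2*(-28/5))*(12*(sqrt(5) + 4)) = -672*(4 + sqrt(5))/5 = -56*(48 + 12*sqrt(5))/5 = -2688/5 - 672*sqrt(5)/5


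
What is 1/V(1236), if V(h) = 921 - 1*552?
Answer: 1/369 ≈ 0.0027100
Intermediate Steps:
V(h) = 369 (V(h) = 921 - 552 = 369)
1/V(1236) = 1/369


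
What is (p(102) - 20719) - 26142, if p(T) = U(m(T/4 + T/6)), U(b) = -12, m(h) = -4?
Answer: -46873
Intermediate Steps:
p(T) = -12
(p(102) - 20719) - 26142 = (-12 - 20719) - 26142 = -20731 - 26142 = -46873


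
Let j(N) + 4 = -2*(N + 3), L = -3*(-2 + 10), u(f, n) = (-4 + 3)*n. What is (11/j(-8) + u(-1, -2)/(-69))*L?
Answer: -996/23 ≈ -43.304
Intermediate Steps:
u(f, n) = -n
L = -24 (L = -3*8 = -24)
j(N) = -10 - 2*N (j(N) = -4 - 2*(N + 3) = -4 - 2*(3 + N) = -4 + (-6 - 2*N) = -10 - 2*N)
(11/j(-8) + u(-1, -2)/(-69))*L = (11/(-10 - 2*(-8)) - 1*(-2)/(-69))*(-24) = (11/(-10 + 16) + 2*(-1/69))*(-24) = (11/6 - 2/69)*(-24) = (83/46)*(-24) = -996/23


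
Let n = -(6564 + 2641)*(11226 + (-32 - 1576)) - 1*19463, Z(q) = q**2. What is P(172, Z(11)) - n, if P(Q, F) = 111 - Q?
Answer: 88553092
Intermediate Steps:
n = -88553153 (n = -9205*(11226 - 1608) - 19463 = -9205*9618 - 19463 = -1*88533690 - 19463 = -88533690 - 19463 = -88553153)
P(172, Z(11)) - n = (111 - 1*172) - 1*(-88553153) = (111 - 172) + 88553153 = -61 + 88553153 = 88553092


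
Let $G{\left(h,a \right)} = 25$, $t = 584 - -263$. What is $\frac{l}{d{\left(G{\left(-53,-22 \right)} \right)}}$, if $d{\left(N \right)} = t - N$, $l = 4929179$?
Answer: $\frac{4929179}{822} \approx 5996.6$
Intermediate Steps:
$t = 847$ ($t = 584 + 263 = 847$)
$d{\left(N \right)} = 847 - N$
$\frac{l}{d{\left(G{\left(-53,-22 \right)} \right)}} = \frac{4929179}{847 - 25} = \frac{4929179}{822}$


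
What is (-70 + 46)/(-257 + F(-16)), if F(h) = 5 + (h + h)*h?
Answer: -6/65 ≈ -0.092308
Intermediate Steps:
F(h) = 5 + 2*h² (F(h) = 5 + (2*h)*h = 5 + 2*h²)
(-70 + 46)/(-257 + F(-16)) = (-70 + 46)/(-257 + (5 + 2*(-16)²)) = -24/(-257 + (5 + 2*256)) = -24/(-257 + (5 + 512)) = -24/(-257 + 517) = -24/260 = -24*1/260 = -6/65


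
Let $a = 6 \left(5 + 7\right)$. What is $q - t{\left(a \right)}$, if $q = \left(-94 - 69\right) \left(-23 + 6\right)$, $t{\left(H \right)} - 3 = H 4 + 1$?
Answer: $2479$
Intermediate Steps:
$a = 72$ ($a = 6 \cdot 12 = 72$)
$t{\left(H \right)} = 4 + 4 H$ ($t{\left(H \right)} = 3 + \left(H 4 + 1\right) = 3 + \left(4 H + 1\right) = 3 + \left(1 + 4 H\right) = 4 + 4 H$)
$q = 2771$ ($q = \left(-163\right) \left(-17\right) = 2771$)
$q - t{\left(a \right)} = 2771 - \left(4 + 4 \cdot 72\right) = 2771 - \left(4 + 288\right) = 2771 - 292 = 2479$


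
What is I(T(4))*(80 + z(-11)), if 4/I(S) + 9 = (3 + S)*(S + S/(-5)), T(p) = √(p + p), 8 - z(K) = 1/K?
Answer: 251940/10813 + 465120*√2/10813 ≈ 84.132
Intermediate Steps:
z(K) = 8 - 1/K
T(p) = √2*√p (T(p) = √(2*p) = √2*√p)
I(S) = 4/(-9 + 4*S*(3 + S)/5) (I(S) = 4/(-9 + (3 + S)*(S + S/(-5))) = 4/(-9 + (3 + S)*(S + S*(-⅕))) = 4/(-9 + (3 + S)*(S - S/5)) = 4/(-9 + (3 + S)*(4*S/5)) = 4/(-9 + 4*S*(3 + S)/5))
I(T(4))*(80 + z(-11)) = (20/(-45 + 4*(√2*√4)² + 12*(√2*√4)))*(80 + (8 - 1/(-11))) = (20/(-45 + 4*(√2*2)² + 12*(√2*2)))*(80 + (8 - 1*(-1/11))) = (20/(-45 + 4*(2*√2)² + 12*(2*√2)))*(80 + (8 + 1/11)) = (20/(-45 + 4*8 + 24*√2))*(80 + 89/11) = (20/(-45 + 32 + 24*√2))*(969/11) = (20/(-13 + 24*√2))*(969/11) = 19380/(11*(-13 + 24*√2))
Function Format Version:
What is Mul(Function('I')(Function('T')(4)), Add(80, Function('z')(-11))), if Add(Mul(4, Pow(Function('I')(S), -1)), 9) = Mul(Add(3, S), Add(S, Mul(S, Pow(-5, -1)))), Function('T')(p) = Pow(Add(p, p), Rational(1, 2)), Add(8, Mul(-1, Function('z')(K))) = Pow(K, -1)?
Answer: Add(Rational(251940, 10813), Mul(Rational(465120, 10813), Pow(2, Rational(1, 2)))) ≈ 84.132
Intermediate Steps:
Function('z')(K) = Add(8, Mul(-1, Pow(K, -1)))
Function('T')(p) = Mul(Pow(2, Rational(1, 2)), Pow(p, Rational(1, 2))) (Function('T')(p) = Pow(Mul(2, p), Rational(1, 2)) = Mul(Pow(2, Rational(1, 2)), Pow(p, Rational(1, 2))))
Function('I')(S) = Mul(4, Pow(Add(-9, Mul(Rational(4, 5), S, Add(3, S))), -1)) (Function('I')(S) = Mul(4, Pow(Add(-9, Mul(Add(3, S), Add(S, Mul(S, Pow(-5, -1))))), -1)) = Mul(4, Pow(Add(-9, Mul(Add(3, S), Add(S, Mul(S, Rational(-1, 5))))), -1)) = Mul(4, Pow(Add(-9, Mul(Add(3, S), Add(S, Mul(Rational(-1, 5), S)))), -1)) = Mul(4, Pow(Add(-9, Mul(Add(3, S), Mul(Rational(4, 5), S))), -1)) = Mul(4, Pow(Add(-9, Mul(Rational(4, 5), S, Add(3, S))), -1)))
Mul(Function('I')(Function('T')(4)), Add(80, Function('z')(-11))) = Mul(Mul(20, Pow(Add(-45, Mul(4, Pow(Mul(Pow(2, Rational(1, 2)), Pow(4, Rational(1, 2))), 2)), Mul(12, Mul(Pow(2, Rational(1, 2)), Pow(4, Rational(1, 2))))), -1)), Add(80, Add(8, Mul(-1, Pow(-11, -1))))) = Mul(Mul(20, Pow(Add(-45, Mul(4, Pow(Mul(Pow(2, Rational(1, 2)), 2), 2)), Mul(12, Mul(Pow(2, Rational(1, 2)), 2))), -1)), Add(80, Add(8, Mul(-1, Rational(-1, 11))))) = Mul(Mul(20, Pow(Add(-45, Mul(4, Pow(Mul(2, Pow(2, Rational(1, 2))), 2)), Mul(12, Mul(2, Pow(2, Rational(1, 2))))), -1)), Add(80, Add(8, Rational(1, 11)))) = Mul(Mul(20, Pow(Add(-45, Mul(4, 8), Mul(24, Pow(2, Rational(1, 2)))), -1)), Add(80, Rational(89, 11))) = Mul(Mul(20, Pow(Add(-45, 32, Mul(24, Pow(2, Rational(1, 2)))), -1)), Rational(969, 11)) = Mul(Mul(20, Pow(Add(-13, Mul(24, Pow(2, Rational(1, 2)))), -1)), Rational(969, 11)) = Mul(Rational(19380, 11), Pow(Add(-13, Mul(24, Pow(2, Rational(1, 2)))), -1))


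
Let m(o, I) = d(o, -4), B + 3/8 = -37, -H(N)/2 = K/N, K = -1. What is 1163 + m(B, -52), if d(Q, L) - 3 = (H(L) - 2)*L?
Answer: 1176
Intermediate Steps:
H(N) = 2/N (H(N) = -(-2)/N = 2/N)
B = -299/8 (B = -3/8 - 37 = -299/8 ≈ -37.375)
d(Q, L) = 3 + L*(-2 + 2/L) (d(Q, L) = 3 + (2/L - 2)*L = 3 + (-2 + 2/L)*L = 3 + L*(-2 + 2/L))
m(o, I) = 13 (m(o, I) = 5 - 2*(-4) = 5 + 8 = 13)
1163 + m(B, -52) = 1163 + 13 = 1176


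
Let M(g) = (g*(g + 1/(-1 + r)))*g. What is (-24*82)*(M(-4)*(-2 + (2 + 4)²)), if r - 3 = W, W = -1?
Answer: 3211776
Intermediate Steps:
r = 2 (r = 3 - 1 = 2)
M(g) = g²*(1 + g) (M(g) = (g*(g + 1/(-1 + 2)))*g = (g*(g + 1/1))*g = (g*(g + 1))*g = (g*(1 + g))*g = g²*(1 + g))
(-24*82)*(M(-4)*(-2 + (2 + 4)²)) = (-24*82)*(((-4)²*(1 - 4))*(-2 + (2 + 4)²)) = -1968*16*(-3)*(-2 + 6²) = -(-94464)*(-2 + 36) = -(-94464)*34 = -1968*(-1632) = 3211776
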